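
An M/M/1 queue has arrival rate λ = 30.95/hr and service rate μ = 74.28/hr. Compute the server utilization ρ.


ρ = λ/μ = 30.95/74.28 = 0.4167

Final: 0.4167


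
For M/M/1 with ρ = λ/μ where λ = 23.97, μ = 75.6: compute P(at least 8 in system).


ρ = 23.97/75.6 = 0.3171
P(N ≥ n) = ρ^n = 0.3171^8 = 0.0001021

Final: 0.0001021


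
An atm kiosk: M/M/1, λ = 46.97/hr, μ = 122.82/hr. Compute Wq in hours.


ρ = 46.97/122.82 = 0.3824
Wq = ρ/(μ−λ) = 0.3824/(122.82 − 46.97) = 0.3824/75.85 = 0.005042 hr

Final: 0.005042 hr


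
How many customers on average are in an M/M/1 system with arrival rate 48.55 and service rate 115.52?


ρ = λ/μ = 48.55/115.52 = 0.4203
L = ρ/(1−ρ) = 0.4203/(1 − 0.4203) = 0.4203/0.5797 = 0.7250

Final: 0.7250


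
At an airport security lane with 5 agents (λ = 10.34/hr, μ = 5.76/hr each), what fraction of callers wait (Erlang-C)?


a = λ/μ = 1.7951; ρ = a/5 = 0.3590
P₀ = 0.165409 (from M/M/c formula)
C(c,a) = [a^c/(c!(1−ρ))]·P₀ = [18.64190/(120·0.6410)]·0.165409
= 0.24236·0.165409 = 0.040089

Final: 0.040089


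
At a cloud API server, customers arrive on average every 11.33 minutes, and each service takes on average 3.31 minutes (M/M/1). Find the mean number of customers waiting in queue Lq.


λ = 60/11.33 = 5.2957 /hr
μ = 60/3.31 = 18.1269 /hr
ρ = λ/μ = 5.2957/18.1269 = 0.2921
Lq = ρ²/(1−ρ) = 0.08535/0.7079 = 0.1206

Final: 0.1206


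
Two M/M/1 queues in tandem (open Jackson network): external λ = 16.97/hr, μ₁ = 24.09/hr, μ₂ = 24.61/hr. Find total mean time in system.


Each node sees arrival rate λ = 16.97/hr (tandem ⇒ throughput preserved).
W₁ = 1/(μ₁−λ) = 1/(24.09−16.97) = 0.14045 hr
W₂ = 1/(μ₂−λ) = 1/(24.61−16.97) = 0.13089 hr
W_total = W₁ + W₂ = 0.14045 + 0.13089 = 0.27134 hr

Final: 0.27134 hr


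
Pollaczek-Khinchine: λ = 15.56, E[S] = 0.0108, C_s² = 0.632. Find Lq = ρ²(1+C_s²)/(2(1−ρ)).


ρ = λ·E[S] = 15.56·0.0108 = 0.1680
Lq = ρ²(1+C_s²)/(2(1−ρ)) = 0.02824·(1+0.632)/(2·0.8320)
= 0.02824·1.6320/1.6639 = 0.02770

Final: 0.02770


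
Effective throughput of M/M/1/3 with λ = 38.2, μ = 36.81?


ρ = 1.0378; P_K = (1−ρ)ρ^3/(1−ρ^4) = 0.264067
λ_eff = λ(1 − P_K) = 38.2·(1 − 0.264067) = 38.2·0.735933 = 28.1127 /hr

Final: 28.1127 /hr


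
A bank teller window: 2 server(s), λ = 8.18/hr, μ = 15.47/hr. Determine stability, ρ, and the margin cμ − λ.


Total capacity cμ = 2·15.47 = 30.94/hr
ρ = λ/(cμ) = 8.18/30.94 = 0.2644
Stable ⇔ ρ < 1: YES
Spare capacity = cμ − λ = 30.94 − 8.18 = 22.76/hr

Final: ρ = 0.2644; stable; margin = 22.76/hr


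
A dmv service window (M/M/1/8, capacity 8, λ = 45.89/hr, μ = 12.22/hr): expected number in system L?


ρ = 45.89/12.22 = 3.7553
L = ρ[1 − (K+1)ρ^K + Kρ^(K+1)] / [(1−ρ)(1−ρ^(K+1))]
Numerator: 3.7553·(1 − 9·39552.579698 + 8·148532.559929) = 3125508.048285
Denominator: (-2.7553)·(-148531.559929) = 409251.851293
L = 3125508.048285/409251.851293 = 7.6371

Final: 7.6371


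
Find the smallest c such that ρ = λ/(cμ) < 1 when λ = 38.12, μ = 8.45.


Stability requires cμ > λ ⇔ c > λ/μ.
λ/μ = 38.12/8.45 = 4.5112
Minimum integer c = ⌊4.5112⌋ + 1 = 5
Check: 5·8.45 = 42.25 > 38.12, while 4·8.45 = 33.80 ≤ 38.12

Final: 5 servers


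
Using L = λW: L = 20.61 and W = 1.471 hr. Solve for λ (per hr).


λ = L/W = 20.61/1.471 = 14.0109 /hr

Final: 14.0109 /hr


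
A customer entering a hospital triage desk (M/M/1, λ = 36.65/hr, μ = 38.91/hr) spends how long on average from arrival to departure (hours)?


W = 1/(μ−λ) = 1/(38.91 − 36.65) = 1/2.26 = 0.4425 hr

Final: 0.4425 hr


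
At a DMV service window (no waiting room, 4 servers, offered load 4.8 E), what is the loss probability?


B(c,a) = (a^c/c!) / Σ_{k=0}^{c} a^k/k!
a^4/4! = 22.118400
Σ terms (k=0..4): 1.00000 + 4.80000 + 11.52000 + 18.43200 + 22.11840 = 57.870400
B = 22.118400/57.870400 = 0.382206

Final: 0.382206


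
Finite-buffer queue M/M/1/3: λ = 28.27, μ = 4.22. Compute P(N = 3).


ρ = λ/μ = 28.27/4.22 = 6.6991
P_K = (1−ρ)ρ^K/(1−ρ^(K+1)) = (-5.6991·300.635369)/(1 − 2013.972008)
= -1713.336640/-2012.972008 = 0.851148

Final: 0.851148


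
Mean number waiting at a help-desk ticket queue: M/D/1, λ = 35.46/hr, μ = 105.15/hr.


ρ = 35.46/105.15 = 0.3372
M/D/1: Lq = ρ²/(2(1−ρ)) = 0.1137/(2·0.6628) = 0.08580

Final: 0.08580


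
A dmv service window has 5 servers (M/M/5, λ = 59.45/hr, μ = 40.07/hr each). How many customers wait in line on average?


a = λ/μ = 1.4837; ρ = a/5 = 0.2967
P₀ = 0.226467
Lq = P₀·a^c·ρ / (c!·(1−ρ)²) = 0.226467·7.18890·0.2967/(120·0.49459)
= 0.008140

Final: 0.008140


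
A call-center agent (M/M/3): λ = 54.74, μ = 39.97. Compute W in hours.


a = 1.3695; ρ = 0.4565; P₀ = 0.244198
Lq = P₀·a^c·ρ/(c!(1−ρ)²) = 0.16157
Wq = Lq/λ = 0.16157/54.74 = 0.002952 hr
W = Wq + 1/μ = 0.002952 + 0.02502 = 0.02797 hr

Final: 0.02797 hr


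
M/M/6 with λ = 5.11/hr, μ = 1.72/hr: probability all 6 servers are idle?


a = λ/μ = 5.11/1.72 = 2.9709; ρ = a/c = 0.4952
Σ_{k=0}^{5} a^k/k! (terms k=0..5) = 1.00000 + 2.97093 + 4.41321 + 4.37045 + 3.24608 + 1.92877 = 17.92944
Tail: a^6/(6!(1−ρ)) = 687.62985/(720·0.5048) = 1.89175
P₀ = 1/(17.92944 + 1.89175) = 1/19.82119 = 0.050451

Final: 0.050451


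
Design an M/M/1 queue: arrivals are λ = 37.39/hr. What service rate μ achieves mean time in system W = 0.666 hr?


W = 1/(μ−λ) ⇒ μ − λ = 1/W = 1/0.666 = 1.5015
μ = λ + 1/W = 37.39 + 1.5015 = 38.8915 per hr

Final: 38.8915 /hr


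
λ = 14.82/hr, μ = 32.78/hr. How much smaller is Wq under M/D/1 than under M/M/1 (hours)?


ρ = 14.82/32.78 = 0.4521
Wq(M/M/1) = ρ/(μ−λ) = 0.4521/17.96 = 0.02517 hr
Wq(M/D/1) = ρ/(2(μ−λ)) = 0.01259 hr
Savings = 0.02517 − 0.01259 = 0.01259 hr

Final: 0.01259 hr


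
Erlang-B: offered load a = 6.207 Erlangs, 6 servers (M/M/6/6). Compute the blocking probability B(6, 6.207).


B(c,a) = (a^c/c!) / Σ_{k=0}^{c} a^k/k!
a^6/6! = 79.425138
Σ terms (k=0..6): 1.00000 + 6.20700 + 19.26342 + 39.85603 + 61.84659 + 76.77635 + 79.42514 = 284.374528
B = 79.425138/284.374528 = 0.279298

Final: 0.279298


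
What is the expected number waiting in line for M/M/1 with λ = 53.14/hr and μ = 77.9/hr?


ρ = 53.14/77.9 = 0.6822
Lq = ρ²/(1−ρ) = 0.4653/0.3178 = 1.4640

Final: 1.4640


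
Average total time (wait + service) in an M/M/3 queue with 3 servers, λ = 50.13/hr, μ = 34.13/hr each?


a = 1.4688; ρ = 0.4896; P₀ = 0.218236
Lq = P₀·a^c·ρ/(c!(1−ρ)²) = 0.21661
Wq = Lq/λ = 0.21661/50.13 = 0.004321 hr
W = Wq + 1/μ = 0.004321 + 0.02930 = 0.03362 hr

Final: 0.03362 hr


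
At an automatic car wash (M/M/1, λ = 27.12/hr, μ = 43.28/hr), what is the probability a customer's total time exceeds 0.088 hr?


W ~ Exponential(μ−λ) for M/M/1.
μ − λ = 43.28 − 27.12 = 16.1600
P(W > t) = e^{−(μ−λ)t} = e^{−1.4221} = 0.241212

Final: 0.241212


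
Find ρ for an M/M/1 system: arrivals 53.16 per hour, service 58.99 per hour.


ρ = λ/μ = 53.16/58.99 = 0.9012

Final: 0.9012


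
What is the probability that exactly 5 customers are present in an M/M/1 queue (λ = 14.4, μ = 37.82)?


ρ = 14.4/37.82 = 0.3808
P_n = (1−ρ)·ρ^n = (1 − 0.3808)·0.3808^5 = 0.6192·0.008002 = 0.004955

Final: 0.004955


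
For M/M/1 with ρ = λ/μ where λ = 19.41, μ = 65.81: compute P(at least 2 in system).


ρ = 19.41/65.81 = 0.2949
P(N ≥ n) = ρ^n = 0.2949^2 = 0.086990

Final: 0.086990


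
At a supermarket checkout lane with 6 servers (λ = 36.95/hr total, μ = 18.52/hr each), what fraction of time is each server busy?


ρ = λ/(cμ) = 36.95/(6·18.52) = 36.95/111.12 = 0.3325

Final: 0.3325


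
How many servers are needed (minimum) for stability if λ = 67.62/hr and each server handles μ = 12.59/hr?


Stability requires cμ > λ ⇔ c > λ/μ.
λ/μ = 67.62/12.59 = 5.3709
Minimum integer c = ⌊5.3709⌋ + 1 = 6
Check: 6·12.59 = 75.54 > 67.62, while 5·12.59 = 62.95 ≤ 67.62

Final: 6 servers


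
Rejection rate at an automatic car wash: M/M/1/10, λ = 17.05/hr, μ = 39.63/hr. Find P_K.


ρ = λ/μ = 17.05/39.63 = 0.4302
P_K = (1−ρ)ρ^K/(1−ρ^(K+1)) = (0.5698·0.0002173)/(1 − 0.00009348)
= 0.0001238/0.999907 = 0.0001238

Final: 0.0001238


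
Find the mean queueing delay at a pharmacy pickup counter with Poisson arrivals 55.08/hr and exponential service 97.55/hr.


ρ = 55.08/97.55 = 0.5646
Wq = ρ/(μ−λ) = 0.5646/(97.55 − 55.08) = 0.5646/42.47 = 0.01329 hr

Final: 0.01329 hr


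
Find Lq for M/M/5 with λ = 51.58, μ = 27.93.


a = λ/μ = 1.8468; ρ = a/5 = 0.3694
P₀ = 0.156980
Lq = P₀·a^c·ρ / (c!·(1−ρ)²) = 0.156980·21.48088·0.3694/(120·0.39772)
= 0.02610

Final: 0.02610


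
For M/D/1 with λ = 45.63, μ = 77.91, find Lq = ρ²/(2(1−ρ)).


ρ = 45.63/77.91 = 0.5857
M/D/1: Lq = ρ²/(2(1−ρ)) = 0.3430/(2·0.4143) = 0.41395

Final: 0.41395


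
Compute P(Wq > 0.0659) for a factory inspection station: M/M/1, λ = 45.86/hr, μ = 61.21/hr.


ρ = 45.86/61.21 = 0.7492
P(Wq > t) = ρ·e^{−(μ−λ)t} = 0.7492·e^{−1.0116}
= 0.7492·0.363649 = 0.272455

Final: 0.272455


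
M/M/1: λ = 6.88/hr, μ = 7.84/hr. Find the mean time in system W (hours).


W = 1/(μ−λ) = 1/(7.84 − 6.88) = 1/0.9600 = 1.0417 hr

Final: 1.0417 hr


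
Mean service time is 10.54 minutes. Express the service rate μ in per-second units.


μ = 1/(service time) in consistent units.
1 second = 0.0166667 min, so μ = 0.0166667/10.54 = 0.001581 per second

Final: 0.001581 /sec


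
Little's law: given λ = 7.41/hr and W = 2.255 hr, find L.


L = λW = 7.41·2.255 = 16.7096

Final: 16.7096


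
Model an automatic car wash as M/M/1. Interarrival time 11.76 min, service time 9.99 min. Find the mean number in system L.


λ = 60/11.76 = 5.1020 /hr
μ = 60/9.99 = 6.0060 /hr
ρ = λ/μ = 5.1020/6.0060 = 0.8495
L = ρ/(1−ρ) = 0.8495/0.1505 = 5.6441

Final: 5.6441


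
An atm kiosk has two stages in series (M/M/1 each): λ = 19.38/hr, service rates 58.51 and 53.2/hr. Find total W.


Each node sees arrival rate λ = 19.38/hr (tandem ⇒ throughput preserved).
W₁ = 1/(μ₁−λ) = 1/(58.51−19.38) = 0.02556 hr
W₂ = 1/(μ₂−λ) = 1/(53.2−19.38) = 0.02957 hr
W_total = W₁ + W₂ = 0.02556 + 0.02957 = 0.05512 hr

Final: 0.05512 hr


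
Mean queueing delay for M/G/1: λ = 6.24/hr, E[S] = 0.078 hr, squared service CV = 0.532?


ρ = λ·E[S] = 6.24·0.078 = 0.4867
E[S²] = E[S]²(1+C_s²) = 0.078²·(1+0.532) = 0.009321
Wq = λ·E[S²]/(2(1−ρ)) = 6.24·0.009321/(2·0.5133) = 0.05666 hr

Final: 0.05666 hr


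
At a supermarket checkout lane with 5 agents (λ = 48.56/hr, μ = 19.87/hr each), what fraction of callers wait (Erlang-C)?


a = λ/μ = 2.4439; ρ = a/5 = 0.4888
P₀ = 0.084960 (from M/M/c formula)
C(c,a) = [a^c/(c!(1−ρ))]·P₀ = [87.17743/(120·0.5112)]·0.084960
= 1.42106·0.084960 = 0.120733

Final: 0.120733


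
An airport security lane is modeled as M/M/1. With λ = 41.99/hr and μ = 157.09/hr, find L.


ρ = λ/μ = 41.99/157.09 = 0.2673
L = ρ/(1−ρ) = 0.2673/(1 − 0.2673) = 0.2673/0.7327 = 0.3648

Final: 0.3648


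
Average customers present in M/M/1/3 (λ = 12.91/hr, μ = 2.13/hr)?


ρ = 12.91/2.13 = 6.0610
L = ρ[1 − (K+1)ρ^K + Kρ^(K+1)] / [(1−ρ)(1−ρ^(K+1))]
Numerator: 6.0610·(1 − 4·222.658827 + 3·1349.542467) = 19146.754894
Denominator: (-5.0610)·(-1348.542467) = 6825.017743
L = 19146.754894/6825.017743 = 2.8054

Final: 2.8054


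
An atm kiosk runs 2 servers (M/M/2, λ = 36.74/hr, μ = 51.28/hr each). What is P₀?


a = λ/μ = 36.74/51.28 = 0.7165; ρ = a/c = 0.3582
Σ_{k=0}^{1} a^k/k! (terms k=0..1) = 1.00000 + 0.71646 = 1.71646
Tail: a^2/(2!(1−ρ)) = 0.51331/(2·0.6418) = 0.39992
P₀ = 1/(1.71646 + 0.39992) = 1/2.11638 = 0.472505

Final: 0.472505


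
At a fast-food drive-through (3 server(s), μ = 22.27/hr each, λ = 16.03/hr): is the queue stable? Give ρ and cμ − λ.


Total capacity cμ = 3·22.27 = 66.81/hr
ρ = λ/(cμ) = 16.03/66.81 = 0.2399
Stable ⇔ ρ < 1: YES
Spare capacity = cμ − λ = 66.81 − 16.03 = 50.78/hr

Final: ρ = 0.2399; stable; margin = 50.78/hr


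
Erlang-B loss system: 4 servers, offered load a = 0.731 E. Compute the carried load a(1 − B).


B(4,0.731) = 0.005733 (Erlang-B)
Carried load = a(1 − B) = 0.731·(1 − 0.005733) = 0.731·0.994267 = 0.7268 E

Final: 0.7268 Erlangs


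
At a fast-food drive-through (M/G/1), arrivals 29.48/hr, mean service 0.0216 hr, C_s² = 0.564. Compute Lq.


ρ = λ·E[S] = 29.48·0.0216 = 0.6368
Lq = ρ²(1+C_s²)/(2(1−ρ)) = 0.4055·(1+0.564)/(2·0.3632)
= 0.4055·1.5640/0.7265 = 0.87294

Final: 0.87294


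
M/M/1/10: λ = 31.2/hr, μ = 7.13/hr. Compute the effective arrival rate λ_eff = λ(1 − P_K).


ρ = 4.3759; P_K = (1−ρ)ρ^10/(1−ρ^11) = 0.771474
λ_eff = λ(1 − P_K) = 31.2·(1 − 0.771474) = 31.2·0.228526 = 7.1300 /hr

Final: 7.1300 /hr


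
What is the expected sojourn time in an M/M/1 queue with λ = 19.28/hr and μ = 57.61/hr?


W = 1/(μ−λ) = 1/(57.61 − 19.28) = 1/38.33 = 0.02609 hr

Final: 0.02609 hr


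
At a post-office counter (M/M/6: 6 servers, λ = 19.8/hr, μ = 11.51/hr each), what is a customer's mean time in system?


a = 1.7202; ρ = 0.2867; P₀ = 0.178917
Lq = P₀·a^c·ρ/(c!(1−ρ)²) = 0.003629
Wq = Lq/λ = 0.003629/19.8 = 0.0001833 hr
W = Wq + 1/μ = 0.0001833 + 0.08688 = 0.08706 hr

Final: 0.08706 hr


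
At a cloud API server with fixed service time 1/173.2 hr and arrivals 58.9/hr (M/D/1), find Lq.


ρ = 58.9/173.2 = 0.3401
M/D/1: Lq = ρ²/(2(1−ρ)) = 0.1156/(2·0.6599) = 0.08762

Final: 0.08762


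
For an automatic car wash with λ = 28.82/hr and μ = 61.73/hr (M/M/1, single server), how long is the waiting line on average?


ρ = 28.82/61.73 = 0.4669
Lq = ρ²/(1−ρ) = 0.2180/0.5331 = 0.4088

Final: 0.4088


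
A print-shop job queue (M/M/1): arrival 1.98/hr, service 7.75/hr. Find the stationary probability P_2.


ρ = 1.98/7.75 = 0.2555
P_n = (1−ρ)·ρ^n = (1 − 0.2555)·0.2555^2 = 0.7445·0.065272 = 0.048596

Final: 0.048596


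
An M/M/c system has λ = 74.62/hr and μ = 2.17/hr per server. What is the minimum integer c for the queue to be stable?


Stability requires cμ > λ ⇔ c > λ/μ.
λ/μ = 74.62/2.17 = 34.3871
Minimum integer c = ⌊34.3871⌋ + 1 = 35
Check: 35·2.17 = 75.95 > 74.62, while 34·2.17 = 73.78 ≤ 74.62

Final: 35 servers


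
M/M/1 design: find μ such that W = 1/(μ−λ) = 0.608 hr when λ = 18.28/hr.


W = 1/(μ−λ) ⇒ μ − λ = 1/W = 1/0.608 = 1.6447
μ = λ + 1/W = 18.28 + 1.6447 = 19.9247 per hr

Final: 19.9247 /hr


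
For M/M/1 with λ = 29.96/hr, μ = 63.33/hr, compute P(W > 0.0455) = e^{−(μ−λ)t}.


W ~ Exponential(μ−λ) for M/M/1.
μ − λ = 63.33 − 29.96 = 33.3700
P(W > t) = e^{−(μ−λ)t} = e^{−1.5183} = 0.219076

Final: 0.219076


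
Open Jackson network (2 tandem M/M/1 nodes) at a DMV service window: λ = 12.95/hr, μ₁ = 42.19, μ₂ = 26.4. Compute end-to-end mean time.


Each node sees arrival rate λ = 12.95/hr (tandem ⇒ throughput preserved).
W₁ = 1/(μ₁−λ) = 1/(42.19−12.95) = 0.03420 hr
W₂ = 1/(μ₂−λ) = 1/(26.4−12.95) = 0.07435 hr
W_total = W₁ + W₂ = 0.03420 + 0.07435 = 0.10855 hr

Final: 0.10855 hr


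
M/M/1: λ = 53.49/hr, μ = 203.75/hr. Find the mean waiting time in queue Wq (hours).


ρ = 53.49/203.75 = 0.2625
Wq = ρ/(μ−λ) = 0.2625/(203.75 − 53.49) = 0.2625/150.26 = 0.001747 hr

Final: 0.001747 hr


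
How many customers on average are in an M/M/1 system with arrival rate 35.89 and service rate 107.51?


ρ = λ/μ = 35.89/107.51 = 0.3338
L = ρ/(1−ρ) = 0.3338/(1 − 0.3338) = 0.3338/0.6662 = 0.5011

Final: 0.5011


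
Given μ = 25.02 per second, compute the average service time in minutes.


Mean service time = 1/μ = 1/25.02 second = 0.03997 second
In minutes: 0.03997 × 0.0166667 = 0.0006661 min

Final: 0.0006661 min


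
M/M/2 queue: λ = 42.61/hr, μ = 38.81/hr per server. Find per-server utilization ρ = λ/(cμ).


ρ = λ/(cμ) = 42.61/(2·38.81) = 42.61/77.62 = 0.5490

Final: 0.5490


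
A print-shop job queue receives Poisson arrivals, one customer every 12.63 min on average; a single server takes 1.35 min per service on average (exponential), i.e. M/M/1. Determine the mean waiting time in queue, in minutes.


λ = 60/12.63 = 4.7506 /hr
μ = 60/1.35 = 44.4444 /hr
ρ = λ/μ = 4.7506/44.4444 = 0.1069
Wq = ρ/(μ−λ) = 0.1069/(44.4444−4.7506) = 0.002693 hr
In minutes: 0.002693·60 = 0.1616 min

Final: 0.1616 min


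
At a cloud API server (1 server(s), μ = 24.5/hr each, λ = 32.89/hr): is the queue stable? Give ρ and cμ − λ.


Total capacity cμ = 1·24.5 = 24.50/hr
ρ = λ/(cμ) = 32.89/24.50 = 1.3424
Stable ⇔ ρ < 1: NO
Spare capacity = cμ − λ = 24.50 − 32.89 = -8.39/hr

Final: ρ = 1.3424; unstable; margin = -8.39/hr


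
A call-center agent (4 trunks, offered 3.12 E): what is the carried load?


B(4,3.12) = 0.219381 (Erlang-B)
Carried load = a(1 − B) = 3.12·(1 − 0.219381) = 3.12·0.780619 = 2.4355 E

Final: 2.4355 Erlangs


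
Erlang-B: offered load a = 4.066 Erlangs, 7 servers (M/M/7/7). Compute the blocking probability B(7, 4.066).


B(c,a) = (a^c/c!) / Σ_{k=0}^{c} a^k/k!
a^7/7! = 3.645366
Σ terms (k=0..7): 1.00000 + 4.06600 + 8.26618 + 11.20343 + 11.38828 + 9.26095 + 6.27584 + 3.64537 = 55.106043
B = 3.645366/55.106043 = 0.066152

Final: 0.066152


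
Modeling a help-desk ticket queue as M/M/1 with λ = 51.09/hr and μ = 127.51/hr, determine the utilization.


ρ = λ/μ = 51.09/127.51 = 0.4007

Final: 0.4007


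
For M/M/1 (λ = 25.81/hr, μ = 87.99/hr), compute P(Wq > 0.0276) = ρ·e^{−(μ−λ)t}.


ρ = 25.81/87.99 = 0.2933
P(Wq > t) = ρ·e^{−(μ−λ)t} = 0.2933·e^{−1.7162}
= 0.2933·0.179754 = 0.052727

Final: 0.052727


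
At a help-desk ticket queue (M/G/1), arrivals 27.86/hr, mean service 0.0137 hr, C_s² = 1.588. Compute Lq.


ρ = λ·E[S] = 27.86·0.0137 = 0.3817
Lq = ρ²(1+C_s²)/(2(1−ρ)) = 0.1457·(1+1.588)/(2·0.6183)
= 0.1457·2.5880/1.2366 = 0.30488

Final: 0.30488


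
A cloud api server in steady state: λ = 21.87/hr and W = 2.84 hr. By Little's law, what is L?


L = λW = 21.87·2.84 = 62.1108

Final: 62.1108


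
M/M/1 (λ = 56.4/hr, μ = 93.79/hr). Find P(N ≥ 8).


ρ = 56.4/93.79 = 0.6013
P(N ≥ n) = ρ^n = 0.6013^8 = 0.017099

Final: 0.017099


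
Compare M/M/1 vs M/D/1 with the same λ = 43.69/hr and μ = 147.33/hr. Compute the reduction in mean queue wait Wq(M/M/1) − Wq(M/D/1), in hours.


ρ = 43.69/147.33 = 0.2965
Wq(M/M/1) = ρ/(μ−λ) = 0.2965/103.64 = 0.002861 hr
Wq(M/D/1) = ρ/(2(μ−λ)) = 0.001431 hr
Savings = 0.002861 − 0.001431 = 0.001431 hr

Final: 0.001431 hr


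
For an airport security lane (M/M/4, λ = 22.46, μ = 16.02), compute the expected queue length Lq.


a = λ/μ = 1.4020; ρ = a/4 = 0.3505
P₀ = 0.244383
Lq = P₀·a^c·ρ / (c!·(1−ρ)²) = 0.244383·3.86357·0.3505/(24·0.42185)
= 0.03269

Final: 0.03269


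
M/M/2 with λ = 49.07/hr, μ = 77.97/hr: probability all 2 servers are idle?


a = λ/μ = 49.07/77.97 = 0.6293; ρ = a/c = 0.3147
Σ_{k=0}^{1} a^k/k! (terms k=0..1) = 1.00000 + 0.62934 = 1.62934
Tail: a^2/(2!(1−ρ)) = 0.39607/(2·0.6853) = 0.28897
P₀ = 1/(1.62934 + 0.28897) = 1/1.91831 = 0.521292

Final: 0.521292


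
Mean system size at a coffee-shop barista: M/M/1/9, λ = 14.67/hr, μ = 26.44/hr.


ρ = 14.67/26.44 = 0.5548
L = ρ[1 − (K+1)ρ^K + Kρ^(K+1)] / [(1−ρ)(1−ρ^(K+1))]
Numerator: 0.5548·(1 − 10·0.004983 + 9·0.002765) = 0.540999
Denominator: (0.4452)·(0.997235) = 0.443928
L = 0.540999/0.443928 = 1.2187

Final: 1.2187


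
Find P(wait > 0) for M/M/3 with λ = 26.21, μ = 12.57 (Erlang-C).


a = λ/μ = 2.0851; ρ = a/3 = 0.6950
P₀ = 0.097909 (from M/M/c formula)
C(c,a) = [a^c/(c!(1−ρ))]·P₀ = [9.06557/(6·0.3050)]·0.097909
= 4.95453·0.097909 = 0.485095

Final: 0.485095


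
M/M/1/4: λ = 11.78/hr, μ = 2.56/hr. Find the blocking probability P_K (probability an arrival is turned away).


ρ = λ/μ = 11.78/2.56 = 4.6016
P_K = (1−ρ)ρ^K/(1−ρ^(K+1)) = (-3.6016·448.354260)/(1 − 2063.130150)
= -1614.775890/-2062.130150 = 0.783062

Final: 0.783062


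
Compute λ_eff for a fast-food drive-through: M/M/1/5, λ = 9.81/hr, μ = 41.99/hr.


ρ = 0.2336; P_K = (1−ρ)ρ^5/(1−ρ^6) = 0.0005335
λ_eff = λ(1 − P_K) = 9.81·(1 − 0.0005335) = 9.81·0.999467 = 9.8048 /hr

Final: 9.8048 /hr


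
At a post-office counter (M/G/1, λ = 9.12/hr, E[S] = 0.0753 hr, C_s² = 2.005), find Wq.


ρ = λ·E[S] = 9.12·0.0753 = 0.6867
E[S²] = E[S]²(1+C_s²) = 0.0753²·(1+2.005) = 0.017039
Wq = λ·E[S²]/(2(1−ρ)) = 9.12·0.017039/(2·0.3133) = 0.24802 hr

Final: 0.24802 hr


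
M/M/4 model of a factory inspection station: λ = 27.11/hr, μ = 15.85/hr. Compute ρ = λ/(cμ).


ρ = λ/(cμ) = 27.11/(4·15.85) = 27.11/63.40 = 0.4276

Final: 0.4276


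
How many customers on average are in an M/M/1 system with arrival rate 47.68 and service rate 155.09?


ρ = λ/μ = 47.68/155.09 = 0.3074
L = ρ/(1−ρ) = 0.3074/(1 − 0.3074) = 0.3074/0.6926 = 0.4439

Final: 0.4439


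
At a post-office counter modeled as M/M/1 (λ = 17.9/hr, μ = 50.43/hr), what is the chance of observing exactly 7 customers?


ρ = 17.9/50.43 = 0.3549
P_n = (1−ρ)·ρ^n = (1 − 0.3549)·0.3549^7 = 0.6451·0.0007098 = 0.0004579

Final: 0.0004579


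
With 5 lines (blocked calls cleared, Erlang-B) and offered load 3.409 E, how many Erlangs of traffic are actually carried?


B(5,3.409) = 0.145956 (Erlang-B)
Carried load = a(1 − B) = 3.409·(1 − 0.145956) = 3.409·0.854044 = 2.9114 E

Final: 2.9114 Erlangs


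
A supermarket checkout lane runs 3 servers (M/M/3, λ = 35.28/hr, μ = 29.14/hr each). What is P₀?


a = λ/μ = 35.28/29.14 = 1.2107; ρ = a/c = 0.4036
Σ_{k=0}^{2} a^k/k! (terms k=0..2) = 1.00000 + 1.21071 + 0.73291 = 2.94361
Tail: a^3/(3!(1−ρ)) = 1.77467/(6·0.5964) = 0.49591
P₀ = 1/(2.94361 + 0.49591) = 1/3.43953 = 0.290738

Final: 0.290738


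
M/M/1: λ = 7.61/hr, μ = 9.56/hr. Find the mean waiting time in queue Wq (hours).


ρ = 7.61/9.56 = 0.7960
Wq = ρ/(μ−λ) = 0.7960/(9.56 − 7.61) = 0.7960/1.95 = 0.4082 hr

Final: 0.4082 hr


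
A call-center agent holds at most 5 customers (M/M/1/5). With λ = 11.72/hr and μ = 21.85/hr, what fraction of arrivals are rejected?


ρ = λ/μ = 11.72/21.85 = 0.5364
P_K = (1−ρ)ρ^K/(1−ρ^(K+1)) = (0.4636·0.044400)/(1 − 0.023815)
= 0.020584/0.976185 = 0.021087

Final: 0.021087


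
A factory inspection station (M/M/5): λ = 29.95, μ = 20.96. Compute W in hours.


a = 1.4289; ρ = 0.2858; P₀ = 0.239276
Lq = P₀·a^c·ρ/(c!(1−ρ)²) = 0.006655
Wq = Lq/λ = 0.006655/29.95 = 0.0002222 hr
W = Wq + 1/μ = 0.0002222 + 0.04771 = 0.04793 hr

Final: 0.04793 hr


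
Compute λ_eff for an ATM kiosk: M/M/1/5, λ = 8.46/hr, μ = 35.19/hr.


ρ = 0.2404; P_K = (1−ρ)ρ^5/(1−ρ^6) = 0.0006101
λ_eff = λ(1 − P_K) = 8.46·(1 − 0.0006101) = 8.46·0.999390 = 8.4548 /hr

Final: 8.4548 /hr


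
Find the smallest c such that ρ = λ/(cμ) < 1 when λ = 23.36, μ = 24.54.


Stability requires cμ > λ ⇔ c > λ/μ.
λ/μ = 23.36/24.54 = 0.9519
Minimum integer c = ⌊0.9519⌋ + 1 = 1
Check: 1·24.54 = 24.54 > 23.36, while 0·24.54 = 0.00 ≤ 23.36

Final: 1 servers


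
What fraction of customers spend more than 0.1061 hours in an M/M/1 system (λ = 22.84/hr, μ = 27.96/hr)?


W ~ Exponential(μ−λ) for M/M/1.
μ − λ = 27.96 − 22.84 = 5.1200
P(W > t) = e^{−(μ−λ)t} = e^{−0.5432} = 0.580868

Final: 0.580868


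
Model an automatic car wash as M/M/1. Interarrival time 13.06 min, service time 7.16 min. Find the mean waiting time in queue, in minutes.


λ = 60/13.06 = 4.5942 /hr
μ = 60/7.16 = 8.3799 /hr
ρ = λ/μ = 4.5942/8.3799 = 0.5482
Wq = ρ/(μ−λ) = 0.5482/(8.3799−4.5942) = 0.14482 hr
In minutes: 0.14482·60 = 8.689 min

Final: 8.689 min


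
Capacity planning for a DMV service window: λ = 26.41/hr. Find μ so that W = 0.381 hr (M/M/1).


W = 1/(μ−λ) ⇒ μ − λ = 1/W = 1/0.381 = 2.6247
μ = λ + 1/W = 26.41 + 2.6247 = 29.0347 per hr

Final: 29.0347 /hr


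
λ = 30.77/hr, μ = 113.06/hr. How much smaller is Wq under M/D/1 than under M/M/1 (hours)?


ρ = 30.77/113.06 = 0.2722
Wq(M/M/1) = ρ/(μ−λ) = 0.2722/82.29 = 0.003307 hr
Wq(M/D/1) = ρ/(2(μ−λ)) = 0.001654 hr
Savings = 0.003307 − 0.001654 = 0.001654 hr

Final: 0.001654 hr


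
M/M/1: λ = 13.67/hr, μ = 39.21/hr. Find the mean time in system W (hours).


W = 1/(μ−λ) = 1/(39.21 − 13.67) = 1/25.54 = 0.03915 hr

Final: 0.03915 hr


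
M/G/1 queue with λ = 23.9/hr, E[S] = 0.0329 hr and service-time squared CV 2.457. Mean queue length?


ρ = λ·E[S] = 23.9·0.0329 = 0.7863
Lq = ρ²(1+C_s²)/(2(1−ρ)) = 0.6183·(1+2.457)/(2·0.2137)
= 0.6183·3.4570/0.4274 = 5.00118

Final: 5.00118


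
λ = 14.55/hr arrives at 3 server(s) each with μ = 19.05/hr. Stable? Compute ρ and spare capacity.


Total capacity cμ = 3·19.05 = 57.15/hr
ρ = λ/(cμ) = 14.55/57.15 = 0.2546
Stable ⇔ ρ < 1: YES
Spare capacity = cμ − λ = 57.15 − 14.55 = 42.60/hr

Final: ρ = 0.2546; stable; margin = 42.60/hr


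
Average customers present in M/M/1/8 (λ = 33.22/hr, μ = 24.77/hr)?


ρ = 33.22/24.77 = 1.3411
L = ρ[1 − (K+1)ρ^K + Kρ^(K+1)] / [(1−ρ)(1−ρ^(K+1))]
Numerator: 1.3411·(1 − 9·10.466199 + 8·14.036622) = 25.611970
Denominator: (-0.3411)·(-13.036622) = 4.447293
L = 25.611970/4.447293 = 5.7590

Final: 5.7590


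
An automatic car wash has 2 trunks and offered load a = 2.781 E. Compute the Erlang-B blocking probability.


B(c,a) = (a^c/c!) / Σ_{k=0}^{c} a^k/k!
a^2/2! = 3.866981
Σ terms (k=0..2): 1.00000 + 2.78100 + 3.86698 = 7.647981
B = 3.866981/7.647981 = 0.505621

Final: 0.505621


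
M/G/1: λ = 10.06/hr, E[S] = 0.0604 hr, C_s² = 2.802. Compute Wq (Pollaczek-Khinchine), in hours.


ρ = λ·E[S] = 10.06·0.0604 = 0.6076
E[S²] = E[S]²(1+C_s²) = 0.0604²·(1+2.802) = 0.013870
Wq = λ·E[S²]/(2(1−ρ)) = 10.06·0.013870/(2·0.3924) = 0.17781 hr

Final: 0.17781 hr


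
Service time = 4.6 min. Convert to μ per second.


μ = 1/(service time) in consistent units.
1 second = 0.0166667 min, so μ = 0.0166667/4.6 = 0.003623 per second

Final: 0.003623 /sec


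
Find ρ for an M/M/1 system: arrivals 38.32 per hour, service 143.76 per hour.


ρ = λ/μ = 38.32/143.76 = 0.2666

Final: 0.2666


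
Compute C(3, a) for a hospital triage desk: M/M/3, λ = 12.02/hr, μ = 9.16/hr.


a = λ/μ = 1.3122; ρ = a/3 = 0.4374
P₀ = 0.260241 (from M/M/c formula)
C(c,a) = [a^c/(c!(1−ρ))]·P₀ = [2.25958/(6·0.5626)]·0.260241
= 0.66940·0.260241 = 0.174204

Final: 0.174204


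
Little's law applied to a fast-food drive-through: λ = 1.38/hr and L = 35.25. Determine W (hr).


W = L/λ = 35.25/1.38 = 25.5435 hr

Final: 25.5435 hr


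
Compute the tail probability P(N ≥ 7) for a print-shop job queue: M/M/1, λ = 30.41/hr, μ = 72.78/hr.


ρ = 30.41/72.78 = 0.4178
P(N ≥ n) = ρ^n = 0.4178^7 = 0.002223

Final: 0.002223


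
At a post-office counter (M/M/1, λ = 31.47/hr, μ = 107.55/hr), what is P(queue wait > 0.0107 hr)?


ρ = 31.47/107.55 = 0.2926
P(Wq > t) = ρ·e^{−(μ−λ)t} = 0.2926·e^{−0.8141}
= 0.2926·0.443057 = 0.129642

Final: 0.129642


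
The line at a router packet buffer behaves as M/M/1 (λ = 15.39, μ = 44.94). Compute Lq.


ρ = 15.39/44.94 = 0.3425
Lq = ρ²/(1−ρ) = 0.1173/0.6575 = 0.1784

Final: 0.1784


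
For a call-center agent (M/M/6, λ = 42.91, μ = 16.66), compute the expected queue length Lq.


a = λ/μ = 2.5756; ρ = a/6 = 0.4293
P₀ = 0.075591
Lq = P₀·a^c·ρ / (c!·(1−ρ)²) = 0.075591·291.94504·0.4293/(720·0.32573)
= 0.04039

Final: 0.04039


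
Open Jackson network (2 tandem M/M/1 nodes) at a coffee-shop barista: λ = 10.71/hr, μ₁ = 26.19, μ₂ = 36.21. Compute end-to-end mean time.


Each node sees arrival rate λ = 10.71/hr (tandem ⇒ throughput preserved).
W₁ = 1/(μ₁−λ) = 1/(26.19−10.71) = 0.06460 hr
W₂ = 1/(μ₂−λ) = 1/(36.21−10.71) = 0.03922 hr
W_total = W₁ + W₂ = 0.06460 + 0.03922 = 0.10382 hr

Final: 0.10382 hr


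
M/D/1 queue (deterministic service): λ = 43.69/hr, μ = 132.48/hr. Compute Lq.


ρ = 43.69/132.48 = 0.3298
M/D/1: Lq = ρ²/(2(1−ρ)) = 0.1088/(2·0.6702) = 0.08114

Final: 0.08114


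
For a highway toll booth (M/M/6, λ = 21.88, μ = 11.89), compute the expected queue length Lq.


a = λ/μ = 1.8402; ρ = a/6 = 0.3067
P₀ = 0.158644
Lq = P₀·a^c·ρ / (c!·(1−ρ)²) = 0.158644·38.83227·0.3067/(720·0.48066)
= 0.005460

Final: 0.005460


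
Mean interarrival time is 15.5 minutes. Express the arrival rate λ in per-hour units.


λ = 1/(interarrival time) in consistent units.
1 hour = 60 min, so λ = 60/15.5 = 3.8710 per hour

Final: 3.8710 /hr


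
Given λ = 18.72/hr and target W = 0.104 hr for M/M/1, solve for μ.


W = 1/(μ−λ) ⇒ μ − λ = 1/W = 1/0.104 = 9.6154
μ = λ + 1/W = 18.72 + 9.6154 = 28.3354 per hr

Final: 28.3354 /hr


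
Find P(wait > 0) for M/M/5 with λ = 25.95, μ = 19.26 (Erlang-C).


a = λ/μ = 1.3474; ρ = a/5 = 0.2695
P₀ = 0.259696 (from M/M/c formula)
C(c,a) = [a^c/(c!(1−ρ))]·P₀ = [4.44023/(120·0.7305)]·0.259696
= 0.05065·0.259696 = 0.013154

Final: 0.013154


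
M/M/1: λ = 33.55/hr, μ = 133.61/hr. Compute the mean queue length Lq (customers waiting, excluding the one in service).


ρ = 33.55/133.61 = 0.2511
Lq = ρ²/(1−ρ) = 0.06305/0.7489 = 0.08419

Final: 0.08419


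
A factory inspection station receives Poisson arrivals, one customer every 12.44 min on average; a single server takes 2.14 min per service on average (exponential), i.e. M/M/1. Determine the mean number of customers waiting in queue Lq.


λ = 60/12.44 = 4.8232 /hr
μ = 60/2.14 = 28.0374 /hr
ρ = λ/μ = 4.8232/28.0374 = 0.1720
Lq = ρ²/(1−ρ) = 0.02959/0.8280 = 0.03574

Final: 0.03574


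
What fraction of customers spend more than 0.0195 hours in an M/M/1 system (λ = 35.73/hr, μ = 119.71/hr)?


W ~ Exponential(μ−λ) for M/M/1.
μ − λ = 119.71 − 35.73 = 83.9800
P(W > t) = e^{−(μ−λ)t} = e^{−1.6376} = 0.194444

Final: 0.194444


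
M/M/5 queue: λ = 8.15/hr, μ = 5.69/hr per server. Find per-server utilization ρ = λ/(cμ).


ρ = λ/(cμ) = 8.15/(5·5.69) = 8.15/28.45 = 0.2865

Final: 0.2865


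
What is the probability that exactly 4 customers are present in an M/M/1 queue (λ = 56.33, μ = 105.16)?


ρ = 56.33/105.16 = 0.5357
P_n = (1−ρ)·ρ^n = (1 − 0.5357)·0.5357^4 = 0.4643·0.082330 = 0.038229

Final: 0.038229


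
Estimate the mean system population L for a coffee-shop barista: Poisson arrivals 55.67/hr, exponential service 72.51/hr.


ρ = λ/μ = 55.67/72.51 = 0.7678
L = ρ/(1−ρ) = 0.7678/(1 − 0.7678) = 0.7678/0.2322 = 3.3058

Final: 3.3058


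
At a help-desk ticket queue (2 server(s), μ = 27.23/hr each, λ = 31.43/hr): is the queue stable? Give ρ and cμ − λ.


Total capacity cμ = 2·27.23 = 54.46/hr
ρ = λ/(cμ) = 31.43/54.46 = 0.5771
Stable ⇔ ρ < 1: YES
Spare capacity = cμ − λ = 54.46 − 31.43 = 23.03/hr

Final: ρ = 0.5771; stable; margin = 23.03/hr


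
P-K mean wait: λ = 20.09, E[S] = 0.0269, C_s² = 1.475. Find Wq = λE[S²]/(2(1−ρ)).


ρ = λ·E[S] = 20.09·0.0269 = 0.5404
E[S²] = E[S]²(1+C_s²) = 0.0269²·(1+1.475) = 0.001791
Wq = λ·E[S²]/(2(1−ρ)) = 20.09·0.001791/(2·0.4596) = 0.03914 hr

Final: 0.03914 hr


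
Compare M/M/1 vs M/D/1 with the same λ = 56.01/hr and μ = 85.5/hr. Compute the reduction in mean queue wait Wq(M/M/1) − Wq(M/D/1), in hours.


ρ = 56.01/85.5 = 0.6551
Wq(M/M/1) = ρ/(μ−λ) = 0.6551/29.49 = 0.02221 hr
Wq(M/D/1) = ρ/(2(μ−λ)) = 0.01111 hr
Savings = 0.02221 − 0.01111 = 0.01111 hr

Final: 0.01111 hr


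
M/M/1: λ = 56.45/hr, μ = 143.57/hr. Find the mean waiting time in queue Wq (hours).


ρ = 56.45/143.57 = 0.3932
Wq = ρ/(μ−λ) = 0.3932/(143.57 − 56.45) = 0.3932/87.12 = 0.004513 hr

Final: 0.004513 hr


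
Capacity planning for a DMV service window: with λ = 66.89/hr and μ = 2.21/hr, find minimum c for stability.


Stability requires cμ > λ ⇔ c > λ/μ.
λ/μ = 66.89/2.21 = 30.2670
Minimum integer c = ⌊30.2670⌋ + 1 = 31
Check: 31·2.21 = 68.51 > 66.89, while 30·2.21 = 66.30 ≤ 66.89

Final: 31 servers


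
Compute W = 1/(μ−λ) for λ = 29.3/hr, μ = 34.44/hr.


W = 1/(μ−λ) = 1/(34.44 − 29.3) = 1/5.14 = 0.1946 hr

Final: 0.1946 hr


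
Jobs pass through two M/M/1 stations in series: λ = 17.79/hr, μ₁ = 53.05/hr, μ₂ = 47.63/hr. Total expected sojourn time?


Each node sees arrival rate λ = 17.79/hr (tandem ⇒ throughput preserved).
W₁ = 1/(μ₁−λ) = 1/(53.05−17.79) = 0.02836 hr
W₂ = 1/(μ₂−λ) = 1/(47.63−17.79) = 0.03351 hr
W_total = W₁ + W₂ = 0.02836 + 0.03351 = 0.06187 hr

Final: 0.06187 hr


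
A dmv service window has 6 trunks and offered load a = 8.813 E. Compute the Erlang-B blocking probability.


B(c,a) = (a^c/c!) / Σ_{k=0}^{c} a^k/k!
a^6/6! = 650.743928
Σ terms (k=0..6): 1.00000 + 8.81300 + 38.83448 + 114.08277 + 251.35286 + 443.03456 + 650.74393 = 1507.861606
B = 650.743928/1507.861606 = 0.431567

Final: 0.431567


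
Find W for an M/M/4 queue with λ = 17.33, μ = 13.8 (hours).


a = 1.2558; ρ = 0.3139; P₀ = 0.283654
Lq = P₀·a^c·ρ/(c!(1−ρ)²) = 0.01961
Wq = Lq/λ = 0.01961/17.33 = 0.001131 hr
W = Wq + 1/μ = 0.001131 + 0.07246 = 0.07360 hr

Final: 0.07360 hr


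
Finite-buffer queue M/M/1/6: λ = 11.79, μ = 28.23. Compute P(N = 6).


ρ = λ/μ = 11.79/28.23 = 0.4176
P_K = (1−ρ)ρ^K/(1−ρ^(K+1)) = (0.5824·0.005307)/(1 − 0.002216)
= 0.003090/0.997784 = 0.003097

Final: 0.003097


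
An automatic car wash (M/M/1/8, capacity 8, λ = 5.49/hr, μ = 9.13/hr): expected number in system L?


ρ = 5.49/9.13 = 0.6013
L = ρ[1 − (K+1)ρ^K + Kρ^(K+1)] / [(1−ρ)(1−ρ^(K+1))]
Numerator: 0.6013·(1 − 9·0.017093 + 8·0.010278) = 0.558254
Denominator: (0.3987)·(0.989722) = 0.394588
L = 0.558254/0.394588 = 1.4148

Final: 1.4148


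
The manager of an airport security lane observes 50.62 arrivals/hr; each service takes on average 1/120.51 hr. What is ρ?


ρ = λ/μ = 50.62/120.51 = 0.4200

Final: 0.4200


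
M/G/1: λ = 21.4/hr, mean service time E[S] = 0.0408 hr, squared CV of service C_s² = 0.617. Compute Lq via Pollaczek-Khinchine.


ρ = λ·E[S] = 21.4·0.0408 = 0.8731
Lq = ρ²(1+C_s²)/(2(1−ρ)) = 0.7623·(1+0.617)/(2·0.1269)
= 0.7623·1.6170/0.2538 = 4.85775

Final: 4.85775


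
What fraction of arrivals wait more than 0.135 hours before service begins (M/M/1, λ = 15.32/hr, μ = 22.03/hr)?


ρ = 15.32/22.03 = 0.6954
P(Wq > t) = ρ·e^{−(μ−λ)t} = 0.6954·e^{−0.9059}
= 0.6954·0.404198 = 0.281086

Final: 0.281086


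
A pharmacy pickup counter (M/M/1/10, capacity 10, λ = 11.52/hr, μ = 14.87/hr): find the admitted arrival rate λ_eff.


ρ = 0.7747; P_K = (1−ρ)ρ^10/(1−ρ^11) = 0.018671
λ_eff = λ(1 − P_K) = 11.52·(1 − 0.018671) = 11.52·0.981329 = 11.3049 /hr

Final: 11.3049 /hr


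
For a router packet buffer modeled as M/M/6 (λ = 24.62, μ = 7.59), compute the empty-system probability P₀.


a = λ/μ = 24.62/7.59 = 3.2437; ρ = a/c = 0.5406
Σ_{k=0}^{5} a^k/k! (terms k=0..5) = 1.00000 + 3.24374 + 5.26093 + 5.68837 + 4.61290 + 2.99261 = 22.79855
Tail: a^6/(6!(1−ρ)) = 1164.87047/(720·0.4594) = 3.52190
P₀ = 1/(22.79855 + 3.52190) = 1/26.32044 = 0.037993

Final: 0.037993


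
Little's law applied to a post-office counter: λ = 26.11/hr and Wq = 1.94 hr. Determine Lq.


Lq = λWq = 26.11·1.94 = 50.6534

Final: 50.6534


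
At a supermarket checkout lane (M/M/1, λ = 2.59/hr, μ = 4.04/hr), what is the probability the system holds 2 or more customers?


ρ = 2.59/4.04 = 0.6411
P(N ≥ n) = ρ^n = 0.6411^2 = 0.410995

Final: 0.410995


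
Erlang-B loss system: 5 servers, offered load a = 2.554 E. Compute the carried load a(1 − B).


B(5,2.554) = 0.073801 (Erlang-B)
Carried load = a(1 − B) = 2.554·(1 − 0.073801) = 2.554·0.926199 = 2.3655 E

Final: 2.3655 Erlangs


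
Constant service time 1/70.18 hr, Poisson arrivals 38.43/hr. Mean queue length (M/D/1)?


ρ = 38.43/70.18 = 0.5476
M/D/1: Lq = ρ²/(2(1−ρ)) = 0.2999/(2·0.4524) = 0.33140

Final: 0.33140


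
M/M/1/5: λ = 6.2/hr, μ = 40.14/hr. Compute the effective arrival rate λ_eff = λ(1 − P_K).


ρ = 0.1545; P_K = (1−ρ)ρ^5/(1−ρ^6) = 0.00007434
λ_eff = λ(1 − P_K) = 6.2·(1 − 0.00007434) = 6.2·0.999926 = 6.1995 /hr

Final: 6.1995 /hr


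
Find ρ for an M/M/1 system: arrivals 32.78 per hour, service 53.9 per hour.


ρ = λ/μ = 32.78/53.9 = 0.6082

Final: 0.6082


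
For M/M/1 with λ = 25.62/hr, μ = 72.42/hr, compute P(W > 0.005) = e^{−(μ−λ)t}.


W ~ Exponential(μ−λ) for M/M/1.
μ − λ = 72.42 − 25.62 = 46.8000
P(W > t) = e^{−(μ−λ)t} = e^{−0.2340} = 0.791362

Final: 0.791362


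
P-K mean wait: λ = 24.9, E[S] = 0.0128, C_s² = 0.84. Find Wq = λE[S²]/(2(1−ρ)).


ρ = λ·E[S] = 24.9·0.0128 = 0.3187
E[S²] = E[S]²(1+C_s²) = 0.0128²·(1+0.84) = 0.0003015
Wq = λ·E[S²]/(2(1−ρ)) = 24.9·0.0003015/(2·0.6813) = 0.005509 hr

Final: 0.005509 hr


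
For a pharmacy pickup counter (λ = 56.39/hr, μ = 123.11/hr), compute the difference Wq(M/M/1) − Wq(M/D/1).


ρ = 56.39/123.11 = 0.4580
Wq(M/M/1) = ρ/(μ−λ) = 0.4580/66.72 = 0.006865 hr
Wq(M/D/1) = ρ/(2(μ−λ)) = 0.003433 hr
Savings = 0.006865 − 0.003433 = 0.003433 hr

Final: 0.003433 hr


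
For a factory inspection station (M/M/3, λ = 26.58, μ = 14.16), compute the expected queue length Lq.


a = λ/μ = 1.8771; ρ = a/3 = 0.6257
P₀ = 0.131855
Lq = P₀·a^c·ρ / (c!·(1−ρ)²) = 0.131855·6.61417·0.6257/(6·0.14010)
= 0.64918

Final: 0.64918


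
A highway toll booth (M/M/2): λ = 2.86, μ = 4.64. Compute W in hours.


a = 0.6164; ρ = 0.3082; P₀ = 0.528830
Lq = P₀·a^c·ρ/(c!(1−ρ)²) = 0.06469
Wq = Lq/λ = 0.06469/2.86 = 0.02262 hr
W = Wq + 1/μ = 0.02262 + 0.21552 = 0.23814 hr

Final: 0.23814 hr


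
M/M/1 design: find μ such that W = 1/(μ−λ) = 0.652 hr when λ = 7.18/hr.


W = 1/(μ−λ) ⇒ μ − λ = 1/W = 1/0.652 = 1.5337
μ = λ + 1/W = 7.18 + 1.5337 = 8.7137 per hr

Final: 8.7137 /hr


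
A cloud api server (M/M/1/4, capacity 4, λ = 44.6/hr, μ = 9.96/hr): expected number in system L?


ρ = 44.6/9.96 = 4.4779
L = ρ[1 − (K+1)ρ^K + Kρ^(K+1)] / [(1−ρ)(1−ρ^(K+1))]
Numerator: 4.4779·(1 − 5·402.070381 + 4·1800.435641) = 23251.066604
Denominator: (-3.4779)·(-1799.435641) = 6258.278172
L = 23251.066604/6258.278172 = 3.7152

Final: 3.7152


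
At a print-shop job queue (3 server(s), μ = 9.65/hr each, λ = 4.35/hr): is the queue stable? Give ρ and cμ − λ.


Total capacity cμ = 3·9.65 = 28.95/hr
ρ = λ/(cμ) = 4.35/28.95 = 0.1503
Stable ⇔ ρ < 1: YES
Spare capacity = cμ − λ = 28.95 − 4.35 = 24.60/hr

Final: ρ = 0.1503; stable; margin = 24.60/hr


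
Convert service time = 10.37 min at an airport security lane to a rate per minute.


μ = 1/(service time) in consistent units.
1 minute = 1 min, so μ = 1/10.37 = 0.09643 per minute

Final: 0.09643 /min
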